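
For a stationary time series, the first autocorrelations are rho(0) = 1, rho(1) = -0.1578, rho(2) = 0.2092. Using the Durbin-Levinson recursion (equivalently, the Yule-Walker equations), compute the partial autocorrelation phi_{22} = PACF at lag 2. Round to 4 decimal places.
\phi_{22} = 0.1890

The PACF at lag k is phi_{kk}, the last component of the solution
to the Yule-Walker system G_k phi = r_k where
  (G_k)_{ij} = rho(|i - j|), (r_k)_i = rho(i), i,j = 1..k.
Equivalently, Durbin-Levinson gives phi_{kk} iteratively:
  phi_{11} = rho(1)
  phi_{kk} = [rho(k) - sum_{j=1..k-1} phi_{k-1,j} rho(k-j)]
            / [1 - sum_{j=1..k-1} phi_{k-1,j} rho(j)],
  phi_{k,j} = phi_{k-1,j} - phi_{kk} phi_{k-1,k-j},  j = 1..k-1.
Step k = 1:
  phi_11 = rho(1) = -0.1578.
Step k = 2:
  phi_22 = [rho(2) - phi_11 rho(1)] / [1 - phi_11 rho(1)] = [0.2092 - (-0.1578)(-0.1578)] / [1 - (-0.1578)(-0.1578)]
         = 0.18429916 / 0.97509916 = 0.189.
Therefore phi_{22} = 0.1890.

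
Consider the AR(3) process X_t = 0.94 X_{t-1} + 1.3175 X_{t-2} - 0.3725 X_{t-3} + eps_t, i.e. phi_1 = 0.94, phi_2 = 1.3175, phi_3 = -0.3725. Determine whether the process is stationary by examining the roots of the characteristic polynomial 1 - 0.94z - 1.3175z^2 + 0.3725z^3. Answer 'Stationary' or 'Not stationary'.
\text{Not stationary}

The AR(p) characteristic polynomial is P(z) = 1 - 0.94z - 1.3175z^2 + 0.3725z^3.
Stationarity requires all roots to lie outside the unit circle, i.e. |z| > 1 for every root.
Degree 3: look for a simple real root z0 first, then factor out (1 - z/z0) and solve the remaining quadratic.
Testing z0 = 4: P(4) = 1 + (-0.94)(4) + (-1.3175)(4)^2 + (0.3725)(4)^3
  = 1 + (-3.76) + (-21.08) + (23.84) = 0.  So z_0 = 4 is a root, |z_0| = 4.
Divide out the factor (1 - 0.25 z) = (1 - z/z0) (since 1/z0 = 0.25):
  P(z) = (1 - 0.25 z)(1 + (-0.69) z + (-1.49) z^2)
  [check: z-coef -0.69 - (0.25) = -0.94; z^2-coef -1.49 - (0.25)(-0.69) = -1.3175; z^3-coef -(0.25)(-1.49) = 0.3725.]
Remaining roots from the quadratic factor 1 + (-0.69) z + (-1.49) z^2:
  Set 1 + (-0.69) z + (-1.49) z^2 = 0, i.e. a z^2 + b z + c = 0 with a = -1.49, b = -0.69, c = 1.
  Discriminant D = b^2 - 4ac = (-0.69)^2 - 4*(-1.49)*1 = 0.4761 - (-5.96) = 6.4361.
  D >= 0, so the roots are real: z = (-b +/- sqrt(D)) / (2a) = (0.69 +/- 2.536947) / (-2.98).
    z_1 = (0.69 + 2.536947) / (-2.98) = -1.0829,   |z_1| = 1.0829.
    z_2 = (0.69 - 2.536947) / (-2.98) = 0.6198,   |z_2| = 0.6198.
Moduli of all roots: 4.0000, 1.0829, 0.6198.
All moduli strictly greater than 1? No.
Verdict: Not stationary.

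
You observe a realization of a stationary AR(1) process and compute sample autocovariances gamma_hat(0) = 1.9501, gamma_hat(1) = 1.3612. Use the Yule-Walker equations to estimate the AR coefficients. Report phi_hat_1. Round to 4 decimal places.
\hat\phi_{1} = 0.6980

The Yule-Walker equations for an AR(p) process read, in matrix form,
  Gamma_p phi = r_p,   with   (Gamma_p)_{ij} = gamma(|i - j|),
                       (r_p)_i = gamma(i),   i,j = 1..p.
Substitute the sample gammas (Toeplitz matrix and right-hand side of size 1):
  Gamma_p = [[1.9501]]
  r_p     = [1.3612]
With p = 1 this is the single equation gamma(0) phi_1 = gamma(1):
  phi_hat_1 = gamma(1) / gamma(0) = 1.3612 / 1.9501 = 0.6980.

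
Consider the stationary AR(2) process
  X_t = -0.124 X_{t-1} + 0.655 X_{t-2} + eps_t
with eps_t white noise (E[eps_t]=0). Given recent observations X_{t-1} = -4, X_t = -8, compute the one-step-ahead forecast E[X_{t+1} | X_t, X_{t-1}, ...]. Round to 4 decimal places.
E[X_{t+1} \mid \mathcal F_t] = -1.6280

For an AR(p) model X_t = c + sum_i phi_i X_{t-i} + eps_t, the
one-step-ahead conditional mean is
  E[X_{t+1} | X_t, ...] = c + sum_i phi_i X_{t+1-i}.
Substitute known values:
  E[X_{t+1} | ...] = (-0.124) * (-8) + (0.655) * (-4)
                   = -1.6280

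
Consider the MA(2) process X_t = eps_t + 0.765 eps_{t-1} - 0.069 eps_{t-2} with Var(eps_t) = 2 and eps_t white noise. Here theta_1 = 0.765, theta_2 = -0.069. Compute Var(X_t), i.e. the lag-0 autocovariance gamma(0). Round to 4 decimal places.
\gamma(0) = 3.1800

For an MA(q) process X_t = eps_t + sum_i theta_i eps_{t-i} with
Var(eps_t) = sigma^2, the variance is
  gamma(0) = sigma^2 * (1 + sum_i theta_i^2).
  sum_i theta_i^2 = (0.765)^2 + (-0.069)^2 = 0.585225 + 0.004761 = 0.589986.
  gamma(0) = 2 * (1 + 0.589986) = 2 * 1.589986 = 3.179972, which rounds to 3.1800.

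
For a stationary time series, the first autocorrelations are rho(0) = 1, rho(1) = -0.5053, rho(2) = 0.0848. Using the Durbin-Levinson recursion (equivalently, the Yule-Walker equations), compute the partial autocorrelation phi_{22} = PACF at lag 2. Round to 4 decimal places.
\phi_{22} = -0.2290

The PACF at lag k is phi_{kk}, the last component of the solution
to the Yule-Walker system G_k phi = r_k where
  (G_k)_{ij} = rho(|i - j|), (r_k)_i = rho(i), i,j = 1..k.
Equivalently, Durbin-Levinson gives phi_{kk} iteratively:
  phi_{11} = rho(1)
  phi_{kk} = [rho(k) - sum_{j=1..k-1} phi_{k-1,j} rho(k-j)]
            / [1 - sum_{j=1..k-1} phi_{k-1,j} rho(j)],
  phi_{k,j} = phi_{k-1,j} - phi_{kk} phi_{k-1,k-j},  j = 1..k-1.
Step k = 1:
  phi_11 = rho(1) = -0.5053.
Step k = 2:
  phi_22 = [rho(2) - phi_11 rho(1)] / [1 - phi_11 rho(1)] = [0.0848 - (-0.5053)(-0.5053)] / [1 - (-0.5053)(-0.5053)]
         = -0.17052809 / 0.74467191 = -0.229.
Therefore phi_{22} = -0.2290.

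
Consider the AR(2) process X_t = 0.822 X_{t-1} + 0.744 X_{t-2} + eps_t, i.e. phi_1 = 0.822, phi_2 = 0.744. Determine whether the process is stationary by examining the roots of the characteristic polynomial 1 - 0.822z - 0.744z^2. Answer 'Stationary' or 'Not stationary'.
\text{Not stationary}

The AR(p) characteristic polynomial is P(z) = 1 - 0.822z - 0.744z^2.
Stationarity requires all roots to lie outside the unit circle, i.e. |z| > 1 for every root.
Set 1 + (-0.822) z + (-0.744) z^2 = 0, i.e. a z^2 + b z + c = 0 with a = -0.744, b = -0.822, c = 1.
Discriminant D = b^2 - 4ac = (-0.822)^2 - 4*(-0.744)*1 = 0.675684 - (-2.976) = 3.651684.
D >= 0, so the roots are real: z = (-b +/- sqrt(D)) / (2a) = (0.822 +/- 1.910938) / (-1.488).
  z_1 = (0.822 + 1.910938) / (-1.488) = -1.8367,   |z_1| = 1.8367.
  z_2 = (0.822 - 1.910938) / (-1.488) = 0.7318,   |z_2| = 0.7318.
Moduli of all roots: 1.8367, 0.7318.
All moduli strictly greater than 1? No.
Verdict: Not stationary.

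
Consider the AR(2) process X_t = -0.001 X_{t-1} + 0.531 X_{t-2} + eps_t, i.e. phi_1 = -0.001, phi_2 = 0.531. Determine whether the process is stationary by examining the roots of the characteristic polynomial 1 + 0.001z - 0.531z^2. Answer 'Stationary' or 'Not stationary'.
\text{Stationary}

The AR(p) characteristic polynomial is P(z) = 1 + 0.001z - 0.531z^2.
Stationarity requires all roots to lie outside the unit circle, i.e. |z| > 1 for every root.
Set 1 + (0.001) z + (-0.531) z^2 = 0, i.e. a z^2 + b z + c = 0 with a = -0.531, b = 0.001, c = 1.
Discriminant D = b^2 - 4ac = (0.001)^2 - 4*(-0.531)*1 = 0.000001 - (-2.124) = 2.124001.
D >= 0, so the roots are real: z = (-b +/- sqrt(D)) / (2a) = (-0.001 +/- 1.457395) / (-1.062).
  z_1 = (-0.001 + 1.457395) / (-1.062) = -1.3714,   |z_1| = 1.3714.
  z_2 = (-0.001 - 1.457395) / (-1.062) = 1.3733,   |z_2| = 1.3733.
Moduli of all roots: 1.3714, 1.3733.
All moduli strictly greater than 1? Yes.
Verdict: Stationary.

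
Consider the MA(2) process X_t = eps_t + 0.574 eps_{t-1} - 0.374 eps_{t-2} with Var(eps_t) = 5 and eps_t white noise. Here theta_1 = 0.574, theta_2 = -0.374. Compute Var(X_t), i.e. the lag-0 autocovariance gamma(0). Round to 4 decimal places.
\gamma(0) = 7.3468

For an MA(q) process X_t = eps_t + sum_i theta_i eps_{t-i} with
Var(eps_t) = sigma^2, the variance is
  gamma(0) = sigma^2 * (1 + sum_i theta_i^2).
  sum_i theta_i^2 = (0.574)^2 + (-0.374)^2 = 0.329476 + 0.139876 = 0.469352.
  gamma(0) = 5 * (1 + 0.469352) = 5 * 1.469352 = 7.34676, which rounds to 7.3468.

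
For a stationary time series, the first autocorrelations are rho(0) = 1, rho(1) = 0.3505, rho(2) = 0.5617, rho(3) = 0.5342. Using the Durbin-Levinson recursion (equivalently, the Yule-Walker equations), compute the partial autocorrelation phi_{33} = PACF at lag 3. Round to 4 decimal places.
\phi_{33} = 0.3961

The PACF at lag k is phi_{kk}, the last component of the solution
to the Yule-Walker system G_k phi = r_k where
  (G_k)_{ij} = rho(|i - j|), (r_k)_i = rho(i), i,j = 1..k.
Equivalently, Durbin-Levinson gives phi_{kk} iteratively:
  phi_{11} = rho(1)
  phi_{kk} = [rho(k) - sum_{j=1..k-1} phi_{k-1,j} rho(k-j)]
            / [1 - sum_{j=1..k-1} phi_{k-1,j} rho(j)],
  phi_{k,j} = phi_{k-1,j} - phi_{kk} phi_{k-1,k-j},  j = 1..k-1.
Step k = 1:
  phi_11 = rho(1) = 0.3505.
Step k = 2:
  phi_22 = [rho(2) - phi_11 rho(1)] / [1 - phi_11 rho(1)] = [0.5617 - (0.3505)(0.3505)] / [1 - (0.3505)(0.3505)]
         = 0.43884975 / 0.87714975 = 0.500313.
  Update: phi_21 = phi_11 - phi_22 phi_11 = 0.3505 - (0.500313)(0.3505) = 0.17514.
Step k = 3:
  phi_33 = [rho(3) - phi_21 rho(2) - phi_22 rho(1)] / [1 - phi_21 rho(1) - phi_22 rho(2)]
    numerator   = 0.5342 - (0.17514)(0.5617) - (0.500313)(0.3505) = 0.26046393
    denominator = 1 - (0.17514)(0.3505) - (0.500313)(0.5617) = 0.65758735
  phi_33 = 0.26046393 / 0.65758735 = 0.3961.
Therefore phi_{33} = 0.3961.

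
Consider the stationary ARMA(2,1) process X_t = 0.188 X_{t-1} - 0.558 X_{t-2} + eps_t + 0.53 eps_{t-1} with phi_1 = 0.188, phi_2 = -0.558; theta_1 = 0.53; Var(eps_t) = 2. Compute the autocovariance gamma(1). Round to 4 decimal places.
\gamma(1) = 1.1814

Multiply the model equation by X_{t-k} and take expectations. With theta_0 = psi_0 = 1 and psi_j the MA(infinity) weights, this gives
  gamma(k) - sum_i phi_i gamma(k-i) = c_k,
  c_k = sigma^2 * sum_{j=k..q} theta_j psi_{j-k}   (c_k = 0 for k > q),
using gamma(-m) = gamma(m).
psi-weights needed (psi_j = theta_j + sum_i phi_i psi_{j-i}):
  psi_1 = theta_1 + phi_1 = 0.53 + (0.188) = 0.718
Right-hand sides:
  c_0 = sigma^2 (1 + theta_1 psi_1) = 2 * (1 + (0.53)(0.718)) = 2 * 1.38054 = 2.76108
  c_1 = sigma^2 theta_1 = 2 * (0.53) = 1.06
  c_2 = 0
Equations for k = 0, 1, 2 (AR order 2, c_2 = 0):
  (E0) gamma(0) = phi_1 gamma(1) + phi_2 gamma(2) + c_0
  (E1) gamma(1) = phi_1 gamma(0) + phi_2 gamma(1) + c_1
  (E2) gamma(2) = phi_1 gamma(1) + phi_2 gamma(0)
From (E1): gamma(1) = A gamma(0) + B with
  A = phi_1 / (1 - phi_2) = 0.188 / 1.558 = 0.120668,   B = c_1 / (1 - phi_2) = 1.06 / 1.558 = 0.680359.
Insert (E2) into (E0): gamma(0) (1 - phi_2^2) = phi_1 (1 + phi_2) gamma(1) + c_0.
  phi_1 (1 + phi_2) = (0.188)(0.442) = 0.083096,   1 - phi_2^2 = 0.688636.
Replace gamma(1) by A gamma(0) + B and collect gamma(0):
  gamma(0) [0.688636 - (0.083096)(0.120668)] = (0.083096)(0.680359) + 2.76108
  gamma(0) * 0.678609 = 2.817615
  gamma(0) = 2.817615 / 0.678609 = 4.152045.
  gamma(1) = A gamma(0) + B = (0.120668)(4.152045) + (0.680359) = 1.181376.
Therefore gamma(1) = 1.1814 (to 4 decimal places).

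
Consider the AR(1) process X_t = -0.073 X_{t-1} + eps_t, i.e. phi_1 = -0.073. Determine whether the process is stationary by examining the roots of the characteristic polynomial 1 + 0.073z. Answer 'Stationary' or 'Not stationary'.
\text{Stationary}

The AR(p) characteristic polynomial is P(z) = 1 + 0.073z.
Stationarity requires all roots to lie outside the unit circle, i.e. |z| > 1 for every root.
This is linear in z: 1 + (0.073) z = 0  =>  z = -1/(0.073) = -13.69863,  |z| = 13.69863.
Moduli of all roots: 13.6986.
All moduli strictly greater than 1? Yes.
Verdict: Stationary.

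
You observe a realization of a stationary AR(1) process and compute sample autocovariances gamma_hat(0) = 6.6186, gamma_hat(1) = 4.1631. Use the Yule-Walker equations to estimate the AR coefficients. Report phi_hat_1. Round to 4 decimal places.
\hat\phi_{1} = 0.6290

The Yule-Walker equations for an AR(p) process read, in matrix form,
  Gamma_p phi = r_p,   with   (Gamma_p)_{ij} = gamma(|i - j|),
                       (r_p)_i = gamma(i),   i,j = 1..p.
Substitute the sample gammas (Toeplitz matrix and right-hand side of size 1):
  Gamma_p = [[6.6186]]
  r_p     = [4.1631]
With p = 1 this is the single equation gamma(0) phi_1 = gamma(1):
  phi_hat_1 = gamma(1) / gamma(0) = 4.1631 / 6.6186 = 0.6290.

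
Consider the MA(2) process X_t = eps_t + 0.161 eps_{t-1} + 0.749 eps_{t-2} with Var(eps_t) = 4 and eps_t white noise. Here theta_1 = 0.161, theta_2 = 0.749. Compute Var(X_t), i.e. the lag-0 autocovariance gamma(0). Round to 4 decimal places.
\gamma(0) = 6.3477

For an MA(q) process X_t = eps_t + sum_i theta_i eps_{t-i} with
Var(eps_t) = sigma^2, the variance is
  gamma(0) = sigma^2 * (1 + sum_i theta_i^2).
  sum_i theta_i^2 = (0.161)^2 + (0.749)^2 = 0.025921 + 0.561001 = 0.586922.
  gamma(0) = 4 * (1 + 0.586922) = 4 * 1.586922 = 6.347688, which rounds to 6.3477.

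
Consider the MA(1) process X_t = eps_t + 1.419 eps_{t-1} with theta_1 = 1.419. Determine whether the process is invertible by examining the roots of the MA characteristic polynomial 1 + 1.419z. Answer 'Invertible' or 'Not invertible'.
\text{Not invertible}

The MA(q) characteristic polynomial is P(z) = 1 + 1.419z.
Invertibility requires all roots to lie outside the unit circle, i.e. |z| > 1 for every root.
This is linear in z: 1 + (1.419) z = 0  =>  z = -1/(1.419) = -0.704722,  |z| = 0.704722.
Moduli of all roots: 0.7047.
All moduli strictly greater than 1? No.
Verdict: Not invertible.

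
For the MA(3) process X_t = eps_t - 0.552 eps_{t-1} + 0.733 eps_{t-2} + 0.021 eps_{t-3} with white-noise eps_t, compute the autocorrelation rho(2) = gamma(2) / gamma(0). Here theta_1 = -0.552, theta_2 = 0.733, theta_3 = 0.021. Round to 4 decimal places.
\rho(2) = 0.3916

For an MA(q) process with theta_0 = 1, the autocovariance is
  gamma(k) = sigma^2 * sum_{i=0..q-k} theta_i * theta_{i+k},
and rho(k) = gamma(k) / gamma(0). Sigma^2 cancels.
  numerator   = (1)*(0.733) + (-0.552)*(0.021) = 0.721408.
  denominator = (1)^2 + (-0.552)^2 + (0.733)^2 + (0.021)^2 = 1.842434.
  rho(2) = 0.721408 / 1.842434 = 0.3916.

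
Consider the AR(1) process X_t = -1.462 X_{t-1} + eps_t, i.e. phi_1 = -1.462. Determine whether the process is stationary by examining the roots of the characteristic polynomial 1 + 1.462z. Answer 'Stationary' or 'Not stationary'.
\text{Not stationary}

The AR(p) characteristic polynomial is P(z) = 1 + 1.462z.
Stationarity requires all roots to lie outside the unit circle, i.e. |z| > 1 for every root.
This is linear in z: 1 + (1.462) z = 0  =>  z = -1/(1.462) = -0.683995,  |z| = 0.683995.
Moduli of all roots: 0.6840.
All moduli strictly greater than 1? No.
Verdict: Not stationary.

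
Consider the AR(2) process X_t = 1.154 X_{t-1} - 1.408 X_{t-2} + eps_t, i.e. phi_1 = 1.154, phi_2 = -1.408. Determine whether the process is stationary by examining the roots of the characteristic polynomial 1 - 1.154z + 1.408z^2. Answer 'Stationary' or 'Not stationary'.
\text{Not stationary}

The AR(p) characteristic polynomial is P(z) = 1 - 1.154z + 1.408z^2.
Stationarity requires all roots to lie outside the unit circle, i.e. |z| > 1 for every root.
Set 1 + (-1.154) z + (1.408) z^2 = 0, i.e. a z^2 + b z + c = 0 with a = 1.408, b = -1.154, c = 1.
Discriminant D = b^2 - 4ac = (-1.154)^2 - 4*(1.408)*1 = 1.331716 - (5.632) = -4.300284.
D < 0, so the roots are the complex-conjugate pair z = (-b +/- i sqrt(-D)) / (2a) = 0.4098 +/- 0.7364i.
For a conjugate pair |z|^2 = z * conj(z) = (product of roots) = c/a = 1/(1.408) = 0.710227, so |z| = sqrt(0.710227) = 0.8427 for both roots.
Moduli of all roots: 0.8427, 0.8427.
All moduli strictly greater than 1? No.
Verdict: Not stationary.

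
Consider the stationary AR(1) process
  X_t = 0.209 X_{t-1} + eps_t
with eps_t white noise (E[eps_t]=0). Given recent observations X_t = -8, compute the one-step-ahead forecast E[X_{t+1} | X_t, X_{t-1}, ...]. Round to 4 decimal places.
E[X_{t+1} \mid \mathcal F_t] = -1.6720

For an AR(p) model X_t = c + sum_i phi_i X_{t-i} + eps_t, the
one-step-ahead conditional mean is
  E[X_{t+1} | X_t, ...] = c + sum_i phi_i X_{t+1-i}.
Substitute known values:
  E[X_{t+1} | ...] = (0.209) * (-8)
                   = -1.6720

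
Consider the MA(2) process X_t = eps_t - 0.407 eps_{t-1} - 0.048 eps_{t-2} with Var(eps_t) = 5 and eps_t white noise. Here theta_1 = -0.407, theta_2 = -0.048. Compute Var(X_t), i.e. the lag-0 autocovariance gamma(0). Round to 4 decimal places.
\gamma(0) = 5.8398

For an MA(q) process X_t = eps_t + sum_i theta_i eps_{t-i} with
Var(eps_t) = sigma^2, the variance is
  gamma(0) = sigma^2 * (1 + sum_i theta_i^2).
  sum_i theta_i^2 = (-0.407)^2 + (-0.048)^2 = 0.165649 + 0.002304 = 0.167953.
  gamma(0) = 5 * (1 + 0.167953) = 5 * 1.167953 = 5.839765, which rounds to 5.8398.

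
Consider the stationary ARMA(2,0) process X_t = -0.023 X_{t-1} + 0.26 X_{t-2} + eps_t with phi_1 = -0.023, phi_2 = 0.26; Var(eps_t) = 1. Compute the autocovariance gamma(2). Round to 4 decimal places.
\gamma(2) = 0.2799

Multiply the model equation by X_{t-k} and take expectations. With theta_0 = psi_0 = 1 and psi_j the MA(infinity) weights, this gives
  gamma(k) - sum_i phi_i gamma(k-i) = c_k,
  c_k = sigma^2 * sum_{j=k..q} theta_j psi_{j-k}   (c_k = 0 for k > q),
using gamma(-m) = gamma(m).
Pure AR (q = 0): c_0 = sigma^2 = 1, c_k = 0 for k >= 1.
Equations for k = 0, 1, 2 (AR order 2, c_2 = 0):
  (E0) gamma(0) = phi_1 gamma(1) + phi_2 gamma(2) + c_0
  (E1) gamma(1) = phi_1 gamma(0) + phi_2 gamma(1) + c_1
  (E2) gamma(2) = phi_1 gamma(1) + phi_2 gamma(0)
From (E1): gamma(1) = A gamma(0) + B with
  A = phi_1 / (1 - phi_2) = -0.023 / 0.74 = -0.031081,   B = c_1 / (1 - phi_2) = 0 / 0.74 = 0.
Insert (E2) into (E0): gamma(0) (1 - phi_2^2) = phi_1 (1 + phi_2) gamma(1) + c_0.
  phi_1 (1 + phi_2) = (-0.023)(1.26) = -0.02898,   1 - phi_2^2 = 0.9324.
Replace gamma(1) by A gamma(0) + B and collect gamma(0):
  gamma(0) [0.9324 - (-0.02898)(-0.031081)] = c_0 = 1
  gamma(0) * 0.931499 = 1
  gamma(0) = 1 / 0.931499 = 1.073538.
  gamma(1) = A gamma(0) = (-0.031081)(1.073538) = -0.033367.
  gamma(2) = phi_1 gamma(1) + phi_2 gamma(0) = (-0.023)(-0.033367) + (0.26)(1.073538) = 0.279887.
Therefore gamma(2) = 0.2799 (to 4 decimal places).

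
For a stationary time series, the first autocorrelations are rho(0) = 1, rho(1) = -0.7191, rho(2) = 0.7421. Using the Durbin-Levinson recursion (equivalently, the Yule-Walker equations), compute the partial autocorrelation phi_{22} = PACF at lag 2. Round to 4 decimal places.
\phi_{22} = 0.4659

The PACF at lag k is phi_{kk}, the last component of the solution
to the Yule-Walker system G_k phi = r_k where
  (G_k)_{ij} = rho(|i - j|), (r_k)_i = rho(i), i,j = 1..k.
Equivalently, Durbin-Levinson gives phi_{kk} iteratively:
  phi_{11} = rho(1)
  phi_{kk} = [rho(k) - sum_{j=1..k-1} phi_{k-1,j} rho(k-j)]
            / [1 - sum_{j=1..k-1} phi_{k-1,j} rho(j)],
  phi_{k,j} = phi_{k-1,j} - phi_{kk} phi_{k-1,k-j},  j = 1..k-1.
Step k = 1:
  phi_11 = rho(1) = -0.7191.
Step k = 2:
  phi_22 = [rho(2) - phi_11 rho(1)] / [1 - phi_11 rho(1)] = [0.7421 - (-0.7191)(-0.7191)] / [1 - (-0.7191)(-0.7191)]
         = 0.22499519 / 0.48289519 = 0.4659.
Therefore phi_{22} = 0.4659.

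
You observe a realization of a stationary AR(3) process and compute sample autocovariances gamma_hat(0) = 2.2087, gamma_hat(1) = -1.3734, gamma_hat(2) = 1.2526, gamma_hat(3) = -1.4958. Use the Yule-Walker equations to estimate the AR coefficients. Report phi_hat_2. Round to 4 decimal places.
\hat\phi_{2} = 0.1020

The Yule-Walker equations for an AR(p) process read, in matrix form,
  Gamma_p phi = r_p,   with   (Gamma_p)_{ij} = gamma(|i - j|),
                       (r_p)_i = gamma(i),   i,j = 1..p.
Substitute the sample gammas (Toeplitz matrix and right-hand side of size 3):
  Gamma_p = [[2.2087, -1.3734, 1.2526], [-1.3734, 2.2087, -1.3734], [1.2526, -1.3734, 2.2087]]
  r_p     = [-1.3734, 1.2526, -1.4958]
Written out (R1..R3):
  (R1) 2.2087 phi_1 - 1.3734 phi_2 + 1.2526 phi_3 = -1.3734
  (R2) -1.3734 phi_1 + 2.2087 phi_2 - 1.3734 phi_3 = 1.2526
  (R3) 1.2526 phi_1 - 1.3734 phi_2 + 2.2087 phi_3 = -1.4958
Gaussian elimination:
  R2 <- R2 - (-1.3734/2.2087) R1 = R2 - (-0.621814) R1:  1.354701 phi_2 - 0.594516 phi_3 = 0.398601
  R3 <- R3 - (1.2526/2.2087) R1 = R3 - (0.567121) R1:  -0.594516 phi_2 + 1.498324 phi_3 = -0.716916
  R3 <- R3 - (-0.594516/1.354701) R2 = R3 - (-0.438854) R2:  1.237418 phi_3 = -0.541988
Back-substitution:
  phi_hat_3 = -0.541988 / 1.237418 = -0.437999
  phi_hat_2 = (0.398601 - (-0.594516)(-0.437999)) / 1.354701 = 0.102018
  phi_hat_1 = (-1.3734 - (-1.3734)(0.102018) - (1.2526)(-0.437999)) / 2.2087 = -0.309979
So phi_hat = [-0.3100, 0.1020, -0.4380].
Therefore phi_hat_2 = 0.1020.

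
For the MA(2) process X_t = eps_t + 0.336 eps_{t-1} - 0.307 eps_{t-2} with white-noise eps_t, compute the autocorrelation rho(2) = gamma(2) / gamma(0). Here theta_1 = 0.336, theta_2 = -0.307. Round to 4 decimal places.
\rho(2) = -0.2543

For an MA(q) process with theta_0 = 1, the autocovariance is
  gamma(k) = sigma^2 * sum_{i=0..q-k} theta_i * theta_{i+k},
and rho(k) = gamma(k) / gamma(0). Sigma^2 cancels.
  numerator   = (1)*(-0.307) = -0.307.
  denominator = (1)^2 + (0.336)^2 + (-0.307)^2 = 1.207145.
  rho(2) = -0.307 / 1.207145 = -0.2543.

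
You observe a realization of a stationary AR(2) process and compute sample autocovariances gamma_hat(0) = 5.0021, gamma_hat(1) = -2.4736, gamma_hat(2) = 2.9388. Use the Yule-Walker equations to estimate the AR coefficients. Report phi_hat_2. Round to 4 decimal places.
\hat\phi_{2} = 0.4540

The Yule-Walker equations for an AR(p) process read, in matrix form,
  Gamma_p phi = r_p,   with   (Gamma_p)_{ij} = gamma(|i - j|),
                       (r_p)_i = gamma(i),   i,j = 1..p.
Substitute the sample gammas (Toeplitz matrix and right-hand side of size 2):
  Gamma_p = [[5.0021, -2.4736], [-2.4736, 5.0021]]
  r_p     = [-2.4736, 2.9388]
Written out:
  5.0021 phi_1 - 2.4736 phi_2 = -2.4736
  -2.4736 phi_1 + 5.0021 phi_2 = 2.9388
Solve by Cramer's rule:
  det = gamma(0)^2 - gamma(1)^2 = (5.0021)^2 - (-2.4736)^2 = 25.02100441 - 6.11869696 = 18.90230745
  phi_hat_1 = [gamma(1) gamma(0) - gamma(1) gamma(2)] / det = [(-2.4736)(5.0021) - (-2.4736)(2.9388)] / 18.90230745 = -5.10377888 / 18.90230745 = -0.27
  phi_hat_2 = [gamma(0) gamma(2) - gamma(1)^2] / det = [(5.0021)(2.9388) - (-2.4736)^2] / 18.90230745 = 8.58147452 / 18.90230745 = 0.454
So phi_hat = [-0.2700, 0.4540].
Therefore phi_hat_2 = 0.4540.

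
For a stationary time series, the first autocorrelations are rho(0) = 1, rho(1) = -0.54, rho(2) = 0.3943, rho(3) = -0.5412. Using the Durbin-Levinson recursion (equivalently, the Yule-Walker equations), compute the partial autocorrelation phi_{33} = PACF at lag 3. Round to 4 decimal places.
\phi_{33} = -0.4050

The PACF at lag k is phi_{kk}, the last component of the solution
to the Yule-Walker system G_k phi = r_k where
  (G_k)_{ij} = rho(|i - j|), (r_k)_i = rho(i), i,j = 1..k.
Equivalently, Durbin-Levinson gives phi_{kk} iteratively:
  phi_{11} = rho(1)
  phi_{kk} = [rho(k) - sum_{j=1..k-1} phi_{k-1,j} rho(k-j)]
            / [1 - sum_{j=1..k-1} phi_{k-1,j} rho(j)],
  phi_{k,j} = phi_{k-1,j} - phi_{kk} phi_{k-1,k-j},  j = 1..k-1.
Step k = 1:
  phi_11 = rho(1) = -0.54.
Step k = 2:
  phi_22 = [rho(2) - phi_11 rho(1)] / [1 - phi_11 rho(1)] = [0.3943 - (-0.54)(-0.54)] / [1 - (-0.54)(-0.54)]
         = 0.1027 / 0.7084 = 0.144975.
  Update: phi_21 = phi_11 - phi_22 phi_11 = -0.54 - (0.144975)(-0.54) = -0.461714.
Step k = 3:
  phi_33 = [rho(3) - phi_21 rho(2) - phi_22 rho(1)] / [1 - phi_21 rho(1) - phi_22 rho(2)]
    numerator   = -0.5412 - (-0.461714)(0.3943) - (0.144975)(-0.54) = -0.28086
    denominator = 1 - (-0.461714)(-0.54) - (0.144975)(0.3943) = 0.69351111
  phi_33 = -0.28086 / 0.69351111 = -0.405.
Therefore phi_{33} = -0.4050.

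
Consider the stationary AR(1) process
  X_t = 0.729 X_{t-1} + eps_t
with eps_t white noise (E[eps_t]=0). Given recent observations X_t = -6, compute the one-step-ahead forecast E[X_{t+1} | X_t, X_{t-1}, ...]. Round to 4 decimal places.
E[X_{t+1} \mid \mathcal F_t] = -4.3740

For an AR(p) model X_t = c + sum_i phi_i X_{t-i} + eps_t, the
one-step-ahead conditional mean is
  E[X_{t+1} | X_t, ...] = c + sum_i phi_i X_{t+1-i}.
Substitute known values:
  E[X_{t+1} | ...] = (0.729) * (-6)
                   = -4.3740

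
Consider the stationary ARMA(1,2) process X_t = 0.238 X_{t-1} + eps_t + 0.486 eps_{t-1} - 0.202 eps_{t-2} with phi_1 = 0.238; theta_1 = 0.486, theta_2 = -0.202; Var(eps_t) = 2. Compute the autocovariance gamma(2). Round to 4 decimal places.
\gamma(2) = -0.0695

Multiply the model equation by X_{t-k} and take expectations. With theta_0 = psi_0 = 1 and psi_j the MA(infinity) weights, this gives
  gamma(k) - sum_i phi_i gamma(k-i) = c_k,
  c_k = sigma^2 * sum_{j=k..q} theta_j psi_{j-k}   (c_k = 0 for k > q),
using gamma(-m) = gamma(m).
psi-weights needed (psi_j = theta_j + sum_i phi_i psi_{j-i}):
  psi_1 = theta_1 + phi_1 = 0.486 + (0.238) = 0.724
  psi_2 = theta_2 + phi_1 psi_1 = -0.202 + (0.238)(0.724) = -0.029688
Right-hand sides:
  c_0 = sigma^2 (1 + theta_1 psi_1 + theta_2 psi_2) = 2 * (1 + (0.486)(0.724) + (-0.202)(-0.029688)) = 2 * 1.357861 = 2.715722
  c_1 = sigma^2 (theta_1 + theta_2 psi_1) = 2 * (0.486 + (-0.202)(0.724)) = 0.679504
  c_2 = sigma^2 theta_2 = 2 * (-0.202) = -0.404
Equations for k = 0 and k = 1 (AR order 1):
  gamma(0) = phi_1 gamma(1) + c_0
  gamma(1) = phi_1 gamma(0) + c_1
Substituting the second into the first: gamma(0) (1 - phi_1^2) = c_0 + phi_1 c_1, so
  gamma(0) = (c_0 + phi_1 c_1) / (1 - phi_1^2) = (2.715722 + (0.238)(0.679504)) / (1 - (0.238)^2) = 2.877444 / 0.943356 = 3.050221.
  gamma(1) = phi_1 gamma(0) + c_1 = (0.238)(3.050221) + (0.679504) = 1.405457.
For k = 2: gamma(2) = phi_1 gamma(1) + c_2
  = (0.238)(1.405457) + (-0.404) = -0.069501.
Therefore gamma(2) = -0.0695 (to 4 decimal places).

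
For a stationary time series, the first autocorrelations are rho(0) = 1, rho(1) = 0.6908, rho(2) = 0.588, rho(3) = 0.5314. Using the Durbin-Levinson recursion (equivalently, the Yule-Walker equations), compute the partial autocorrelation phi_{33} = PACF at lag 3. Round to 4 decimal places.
\phi_{33} = 0.1300

The PACF at lag k is phi_{kk}, the last component of the solution
to the Yule-Walker system G_k phi = r_k where
  (G_k)_{ij} = rho(|i - j|), (r_k)_i = rho(i), i,j = 1..k.
Equivalently, Durbin-Levinson gives phi_{kk} iteratively:
  phi_{11} = rho(1)
  phi_{kk} = [rho(k) - sum_{j=1..k-1} phi_{k-1,j} rho(k-j)]
            / [1 - sum_{j=1..k-1} phi_{k-1,j} rho(j)],
  phi_{k,j} = phi_{k-1,j} - phi_{kk} phi_{k-1,k-j},  j = 1..k-1.
Step k = 1:
  phi_11 = rho(1) = 0.6908.
Step k = 2:
  phi_22 = [rho(2) - phi_11 rho(1)] / [1 - phi_11 rho(1)] = [0.588 - (0.6908)(0.6908)] / [1 - (0.6908)(0.6908)]
         = 0.11079536 / 0.52279536 = 0.211929.
  Update: phi_21 = phi_11 - phi_22 phi_11 = 0.6908 - (0.211929)(0.6908) = 0.5444.
Step k = 3:
  phi_33 = [rho(3) - phi_21 rho(2) - phi_22 rho(1)] / [1 - phi_21 rho(1) - phi_22 rho(2)]
    numerator   = 0.5314 - (0.5444)(0.588) - (0.211929)(0.6908) = 0.06489265
    denominator = 1 - (0.5444)(0.6908) - (0.211929)(0.588) = 0.49931464
  phi_33 = 0.06489265 / 0.49931464 = 0.13.
Therefore phi_{33} = 0.1300.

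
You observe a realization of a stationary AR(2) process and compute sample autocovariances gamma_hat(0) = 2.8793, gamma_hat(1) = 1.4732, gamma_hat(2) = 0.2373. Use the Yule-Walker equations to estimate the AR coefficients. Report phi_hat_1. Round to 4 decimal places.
\hat\phi_{1} = 0.6360

The Yule-Walker equations for an AR(p) process read, in matrix form,
  Gamma_p phi = r_p,   with   (Gamma_p)_{ij} = gamma(|i - j|),
                       (r_p)_i = gamma(i),   i,j = 1..p.
Substitute the sample gammas (Toeplitz matrix and right-hand side of size 2):
  Gamma_p = [[2.8793, 1.4732], [1.4732, 2.8793]]
  r_p     = [1.4732, 0.2373]
Written out:
  2.8793 phi_1 + 1.4732 phi_2 = 1.4732
  1.4732 phi_1 + 2.8793 phi_2 = 0.2373
Solve by Cramer's rule:
  det = gamma(0)^2 - gamma(1)^2 = (2.8793)^2 - (1.4732)^2 = 8.29036849 - 2.17031824 = 6.12005025
  phi_hat_1 = [gamma(1) gamma(0) - gamma(1) gamma(2)] / det = [(1.4732)(2.8793) - (1.4732)(0.2373)] / 6.12005025 = 3.8921944 / 6.12005025 = 0.636
  phi_hat_2 = [gamma(0) gamma(2) - gamma(1)^2] / det = [(2.8793)(0.2373) - (1.4732)^2] / 6.12005025 = -1.48706035 / 6.12005025 = -0.243
So phi_hat = [0.6360, -0.2430].
Therefore phi_hat_1 = 0.6360.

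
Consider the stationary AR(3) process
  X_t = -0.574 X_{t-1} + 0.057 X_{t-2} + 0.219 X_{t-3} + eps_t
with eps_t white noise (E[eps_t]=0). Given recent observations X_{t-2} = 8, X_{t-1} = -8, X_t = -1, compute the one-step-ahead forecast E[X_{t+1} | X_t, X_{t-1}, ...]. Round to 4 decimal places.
E[X_{t+1} \mid \mathcal F_t] = 1.8700

For an AR(p) model X_t = c + sum_i phi_i X_{t-i} + eps_t, the
one-step-ahead conditional mean is
  E[X_{t+1} | X_t, ...] = c + sum_i phi_i X_{t+1-i}.
Substitute known values:
  E[X_{t+1} | ...] = (-0.574) * (-1) + (0.057) * (-8) + (0.219) * (8)
                   = 1.8700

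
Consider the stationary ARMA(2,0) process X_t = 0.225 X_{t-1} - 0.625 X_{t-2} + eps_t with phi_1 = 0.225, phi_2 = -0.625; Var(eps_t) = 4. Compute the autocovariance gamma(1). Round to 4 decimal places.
\gamma(1) = 0.9266

Multiply the model equation by X_{t-k} and take expectations. With theta_0 = psi_0 = 1 and psi_j the MA(infinity) weights, this gives
  gamma(k) - sum_i phi_i gamma(k-i) = c_k,
  c_k = sigma^2 * sum_{j=k..q} theta_j psi_{j-k}   (c_k = 0 for k > q),
using gamma(-m) = gamma(m).
Pure AR (q = 0): c_0 = sigma^2 = 4, c_k = 0 for k >= 1.
Equations for k = 0, 1, 2 (AR order 2, c_2 = 0):
  (E0) gamma(0) = phi_1 gamma(1) + phi_2 gamma(2) + c_0
  (E1) gamma(1) = phi_1 gamma(0) + phi_2 gamma(1) + c_1
  (E2) gamma(2) = phi_1 gamma(1) + phi_2 gamma(0)
From (E1): gamma(1) = A gamma(0) + B with
  A = phi_1 / (1 - phi_2) = 0.225 / 1.625 = 0.138462,   B = c_1 / (1 - phi_2) = 0 / 1.625 = 0.
Insert (E2) into (E0): gamma(0) (1 - phi_2^2) = phi_1 (1 + phi_2) gamma(1) + c_0.
  phi_1 (1 + phi_2) = (0.225)(0.375) = 0.084375,   1 - phi_2^2 = 0.609375.
Replace gamma(1) by A gamma(0) + B and collect gamma(0):
  gamma(0) [0.609375 - (0.084375)(0.138462)] = c_0 = 4
  gamma(0) * 0.597692 = 4
  gamma(0) = 4 / 0.597692 = 6.692407.
  gamma(1) = A gamma(0) = (0.138462)(6.692407) = 0.926641.
Therefore gamma(1) = 0.9266 (to 4 decimal places).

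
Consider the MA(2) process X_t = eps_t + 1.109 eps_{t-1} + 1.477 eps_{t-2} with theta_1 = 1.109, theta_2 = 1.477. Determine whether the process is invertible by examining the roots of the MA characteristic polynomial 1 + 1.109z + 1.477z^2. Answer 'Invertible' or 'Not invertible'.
\text{Not invertible}

The MA(q) characteristic polynomial is P(z) = 1 + 1.109z + 1.477z^2.
Invertibility requires all roots to lie outside the unit circle, i.e. |z| > 1 for every root.
Set 1 + (1.109) z + (1.477) z^2 = 0, i.e. a z^2 + b z + c = 0 with a = 1.477, b = 1.109, c = 1.
Discriminant D = b^2 - 4ac = (1.109)^2 - 4*(1.477)*1 = 1.229881 - (5.908) = -4.678119.
D < 0, so the roots are the complex-conjugate pair z = (-b +/- i sqrt(-D)) / (2a) = -0.3754 +/- 0.7322i.
For a conjugate pair |z|^2 = z * conj(z) = (product of roots) = c/a = 1/(1.477) = 0.677048, so |z| = sqrt(0.677048) = 0.8228 for both roots.
Moduli of all roots: 0.8228, 0.8228.
All moduli strictly greater than 1? No.
Verdict: Not invertible.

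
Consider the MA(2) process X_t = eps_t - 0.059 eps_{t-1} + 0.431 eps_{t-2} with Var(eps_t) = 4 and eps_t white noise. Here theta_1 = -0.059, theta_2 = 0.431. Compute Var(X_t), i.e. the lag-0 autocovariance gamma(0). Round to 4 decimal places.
\gamma(0) = 4.7570

For an MA(q) process X_t = eps_t + sum_i theta_i eps_{t-i} with
Var(eps_t) = sigma^2, the variance is
  gamma(0) = sigma^2 * (1 + sum_i theta_i^2).
  sum_i theta_i^2 = (-0.059)^2 + (0.431)^2 = 0.003481 + 0.185761 = 0.189242.
  gamma(0) = 4 * (1 + 0.189242) = 4 * 1.189242 = 4.756968, which rounds to 4.7570.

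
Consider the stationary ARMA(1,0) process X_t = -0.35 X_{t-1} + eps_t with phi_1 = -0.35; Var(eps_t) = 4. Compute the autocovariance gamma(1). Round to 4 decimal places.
\gamma(1) = -1.5954

Multiply the model equation by X_{t-k} and take expectations. With theta_0 = psi_0 = 1 and psi_j the MA(infinity) weights, this gives
  gamma(k) - sum_i phi_i gamma(k-i) = c_k,
  c_k = sigma^2 * sum_{j=k..q} theta_j psi_{j-k}   (c_k = 0 for k > q),
using gamma(-m) = gamma(m).
Pure AR (q = 0): c_0 = sigma^2 = 4, c_k = 0 for k >= 1.
Equations for k = 0 and k = 1 (AR order 1):
  gamma(0) = phi_1 gamma(1) + c_0
  gamma(1) = phi_1 gamma(0) + c_1
Substituting the second into the first: gamma(0) (1 - phi_1^2) = c_0 + phi_1 c_1, so
  gamma(0) = c_0 / (1 - phi_1^2) = 4 / (1 - (-0.35)^2) = 4 / 0.8775 = 4.558405.
  gamma(1) = phi_1 gamma(0) = (-0.35)(4.558405) = -1.595442.
Therefore gamma(1) = -1.5954 (to 4 decimal places).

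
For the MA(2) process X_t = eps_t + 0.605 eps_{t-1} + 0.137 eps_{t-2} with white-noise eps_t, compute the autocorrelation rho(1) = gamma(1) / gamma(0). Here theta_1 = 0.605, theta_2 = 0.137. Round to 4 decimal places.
\rho(1) = 0.4967

For an MA(q) process with theta_0 = 1, the autocovariance is
  gamma(k) = sigma^2 * sum_{i=0..q-k} theta_i * theta_{i+k},
and rho(k) = gamma(k) / gamma(0). Sigma^2 cancels.
  numerator   = (1)*(0.605) + (0.605)*(0.137) = 0.687885.
  denominator = (1)^2 + (0.605)^2 + (0.137)^2 = 1.384794.
  rho(1) = 0.687885 / 1.384794 = 0.4967.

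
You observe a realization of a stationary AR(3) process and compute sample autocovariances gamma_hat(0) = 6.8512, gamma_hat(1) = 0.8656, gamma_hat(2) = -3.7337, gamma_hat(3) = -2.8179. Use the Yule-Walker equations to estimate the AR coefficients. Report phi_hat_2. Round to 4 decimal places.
\hat\phi_{2} = -0.5010

The Yule-Walker equations for an AR(p) process read, in matrix form,
  Gamma_p phi = r_p,   with   (Gamma_p)_{ij} = gamma(|i - j|),
                       (r_p)_i = gamma(i),   i,j = 1..p.
Substitute the sample gammas (Toeplitz matrix and right-hand side of size 3):
  Gamma_p = [[6.8512, 0.8656, -3.7337], [0.8656, 6.8512, 0.8656], [-3.7337, 0.8656, 6.8512]]
  r_p     = [0.8656, -3.7337, -2.8179]
Written out (R1..R3):
  (R1) 6.8512 phi_1 + 0.8656 phi_2 - 3.7337 phi_3 = 0.8656
  (R2) 0.8656 phi_1 + 6.8512 phi_2 + 0.8656 phi_3 = -3.7337
  (R3) -3.7337 phi_1 + 0.8656 phi_2 + 6.8512 phi_3 = -2.8179
Gaussian elimination:
  R2 <- R2 - (0.8656/6.8512) R1 = R2 - (0.126343) R1:  6.741838 phi_2 + 1.337326 phi_3 = -3.843062
  R3 <- R3 - (-3.7337/6.8512) R1 = R3 - (-0.54497) R1:  1.337326 phi_2 + 4.816445 phi_3 = -2.346174
  R3 <- R3 - (1.337326/6.741838) R2 = R3 - (0.198362) R2:  4.55117 phi_3 = -1.583855
Back-substitution:
  phi_hat_3 = -1.583855 / 4.55117 = -0.348011
  phi_hat_2 = (-3.843062 - (1.337326)(-0.348011)) / 6.741838 = -0.501
  phi_hat_1 = (0.8656 - (0.8656)(-0.501) - (-3.7337)(-0.348011)) / 6.8512 = -0.000015
So phi_hat = [-0.0000, -0.5010, -0.3480].
Therefore phi_hat_2 = -0.5010.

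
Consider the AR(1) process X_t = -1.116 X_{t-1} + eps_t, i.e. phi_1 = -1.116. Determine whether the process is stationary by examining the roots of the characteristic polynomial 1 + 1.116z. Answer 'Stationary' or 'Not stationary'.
\text{Not stationary}

The AR(p) characteristic polynomial is P(z) = 1 + 1.116z.
Stationarity requires all roots to lie outside the unit circle, i.e. |z| > 1 for every root.
This is linear in z: 1 + (1.116) z = 0  =>  z = -1/(1.116) = -0.896057,  |z| = 0.896057.
Moduli of all roots: 0.8961.
All moduli strictly greater than 1? No.
Verdict: Not stationary.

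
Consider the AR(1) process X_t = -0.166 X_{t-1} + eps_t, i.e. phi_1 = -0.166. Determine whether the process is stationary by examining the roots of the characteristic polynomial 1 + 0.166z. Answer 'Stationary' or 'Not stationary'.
\text{Stationary}

The AR(p) characteristic polynomial is P(z) = 1 + 0.166z.
Stationarity requires all roots to lie outside the unit circle, i.e. |z| > 1 for every root.
This is linear in z: 1 + (0.166) z = 0  =>  z = -1/(0.166) = -6.024096,  |z| = 6.024096.
Moduli of all roots: 6.0241.
All moduli strictly greater than 1? Yes.
Verdict: Stationary.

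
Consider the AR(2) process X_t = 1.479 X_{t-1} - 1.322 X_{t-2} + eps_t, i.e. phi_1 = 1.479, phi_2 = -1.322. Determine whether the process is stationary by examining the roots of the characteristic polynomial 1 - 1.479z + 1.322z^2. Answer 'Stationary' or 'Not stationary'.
\text{Not stationary}

The AR(p) characteristic polynomial is P(z) = 1 - 1.479z + 1.322z^2.
Stationarity requires all roots to lie outside the unit circle, i.e. |z| > 1 for every root.
Set 1 + (-1.479) z + (1.322) z^2 = 0, i.e. a z^2 + b z + c = 0 with a = 1.322, b = -1.479, c = 1.
Discriminant D = b^2 - 4ac = (-1.479)^2 - 4*(1.322)*1 = 2.187441 - (5.288) = -3.100559.
D < 0, so the roots are the complex-conjugate pair z = (-b +/- i sqrt(-D)) / (2a) = 0.5594 +/- 0.666i.
For a conjugate pair |z|^2 = z * conj(z) = (product of roots) = c/a = 1/(1.322) = 0.75643, so |z| = sqrt(0.75643) = 0.8697 for both roots.
Moduli of all roots: 0.8697, 0.8697.
All moduli strictly greater than 1? No.
Verdict: Not stationary.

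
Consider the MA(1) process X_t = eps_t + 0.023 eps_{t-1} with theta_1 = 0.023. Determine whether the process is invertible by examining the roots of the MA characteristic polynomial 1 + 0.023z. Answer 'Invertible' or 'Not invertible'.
\text{Invertible}

The MA(q) characteristic polynomial is P(z) = 1 + 0.023z.
Invertibility requires all roots to lie outside the unit circle, i.e. |z| > 1 for every root.
This is linear in z: 1 + (0.023) z = 0  =>  z = -1/(0.023) = -43.478261,  |z| = 43.478261.
Moduli of all roots: 43.4783.
All moduli strictly greater than 1? Yes.
Verdict: Invertible.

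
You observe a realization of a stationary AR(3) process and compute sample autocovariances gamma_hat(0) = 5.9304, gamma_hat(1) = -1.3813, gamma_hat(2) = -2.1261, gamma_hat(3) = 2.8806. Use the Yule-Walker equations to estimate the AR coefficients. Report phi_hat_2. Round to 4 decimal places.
\hat\phi_{2} = -0.3210

The Yule-Walker equations for an AR(p) process read, in matrix form,
  Gamma_p phi = r_p,   with   (Gamma_p)_{ij} = gamma(|i - j|),
                       (r_p)_i = gamma(i),   i,j = 1..p.
Substitute the sample gammas (Toeplitz matrix and right-hand side of size 3):
  Gamma_p = [[5.9304, -1.3813, -2.1261], [-1.3813, 5.9304, -1.3813], [-2.1261, -1.3813, 5.9304]]
  r_p     = [-1.3813, -2.1261, 2.8806]
Written out (R1..R3):
  (R1) 5.9304 phi_1 - 1.3813 phi_2 - 2.1261 phi_3 = -1.3813
  (R2) -1.3813 phi_1 + 5.9304 phi_2 - 1.3813 phi_3 = -2.1261
  (R3) -2.1261 phi_1 - 1.3813 phi_2 + 5.9304 phi_3 = 2.8806
Gaussian elimination:
  R2 <- R2 - (-1.3813/5.9304) R1 = R2 - (-0.232919) R1:  5.60867 phi_2 - 1.876508 phi_3 = -2.44783
  R3 <- R3 - (-2.1261/5.9304) R1 = R3 - (-0.358509) R1:  -1.876508 phi_2 + 5.168175 phi_3 = 2.385392
  R3 <- R3 - (-1.876508/5.60867) R2 = R3 - (-0.334573) R2:  4.540346 phi_3 = 1.566415
Back-substitution:
  phi_hat_3 = 1.566415 / 4.540346 = 0.344999
  phi_hat_2 = (-2.44783 - (-1.876508)(0.344999)) / 5.60867 = -0.32101
  phi_hat_1 = (-1.3813 - (-1.3813)(-0.32101) - (-2.1261)(0.344999)) / 5.9304 = -0.184002
So phi_hat = [-0.1840, -0.3210, 0.3450].
Therefore phi_hat_2 = -0.3210.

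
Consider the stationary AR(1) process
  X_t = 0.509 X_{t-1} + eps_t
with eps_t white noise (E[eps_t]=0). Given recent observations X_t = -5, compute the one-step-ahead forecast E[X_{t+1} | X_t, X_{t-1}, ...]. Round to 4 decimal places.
E[X_{t+1} \mid \mathcal F_t] = -2.5450

For an AR(p) model X_t = c + sum_i phi_i X_{t-i} + eps_t, the
one-step-ahead conditional mean is
  E[X_{t+1} | X_t, ...] = c + sum_i phi_i X_{t+1-i}.
Substitute known values:
  E[X_{t+1} | ...] = (0.509) * (-5)
                   = -2.5450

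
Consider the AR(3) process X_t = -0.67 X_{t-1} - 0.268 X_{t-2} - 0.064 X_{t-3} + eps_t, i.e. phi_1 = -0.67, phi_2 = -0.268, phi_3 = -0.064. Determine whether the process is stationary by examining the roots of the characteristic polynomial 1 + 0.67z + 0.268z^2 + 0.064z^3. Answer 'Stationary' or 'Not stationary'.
\text{Stationary}

The AR(p) characteristic polynomial is P(z) = 1 + 0.67z + 0.268z^2 + 0.064z^3.
Stationarity requires all roots to lie outside the unit circle, i.e. |z| > 1 for every root.
Degree 3: look for a simple real root z0 first, then factor out (1 - z/z0) and solve the remaining quadratic.
Testing z0 = -2.5: P(-2.5) = 1 + (0.67)(-2.5) + (0.268)(-2.5)^2 + (0.064)(-2.5)^3
  = 1 + (-1.675) + (1.675) + (-1) = 0.  So z_0 = -2.5 is a root, |z_0| = 2.5.
Divide out the factor (1 + 0.4 z) = (1 - z/z0) (since 1/z0 = -0.4):
  P(z) = (1 + 0.4 z)(1 + (0.27) z + (0.16) z^2)
  [check: z-coef 0.27 - (-0.4) = 0.67; z^2-coef 0.16 - (-0.4)(0.27) = 0.268; z^3-coef -(-0.4)(0.16) = 0.064.]
Remaining roots from the quadratic factor 1 + (0.27) z + (0.16) z^2:
  Set 1 + (0.27) z + (0.16) z^2 = 0, i.e. a z^2 + b z + c = 0 with a = 0.16, b = 0.27, c = 1.
  Discriminant D = b^2 - 4ac = (0.27)^2 - 4*(0.16)*1 = 0.0729 - (0.64) = -0.5671.
  D < 0, so the roots are the complex-conjugate pair z = (-b +/- i sqrt(-D)) / (2a) = -0.8438 +/- 2.3533i.
  For a conjugate pair |z|^2 = z * conj(z) = (product of roots) = c/a = 1/(0.16) = 6.25, so |z| = sqrt(6.25) = 2.5 for both roots.
Moduli of all roots: 2.5000, 2.5000, 2.5000.
All moduli strictly greater than 1? Yes.
Verdict: Stationary.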